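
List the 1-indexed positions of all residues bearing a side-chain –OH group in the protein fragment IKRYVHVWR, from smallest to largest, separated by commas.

4

The –OH-bearing residues are Ser, Thr (aliphatic alcohols), and Tyr (phenol).
Matching residues: Y4.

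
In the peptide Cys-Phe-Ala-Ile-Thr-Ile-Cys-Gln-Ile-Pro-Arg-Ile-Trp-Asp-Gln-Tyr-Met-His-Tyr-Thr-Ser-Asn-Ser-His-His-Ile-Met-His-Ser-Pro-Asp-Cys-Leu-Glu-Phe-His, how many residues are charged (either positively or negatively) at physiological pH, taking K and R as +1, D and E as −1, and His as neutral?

4

Charged side chains at pH ~7.4: K, R (positive); D, E (negative).
Matching residues: Arg11, Asp14, Asp31, Glu34.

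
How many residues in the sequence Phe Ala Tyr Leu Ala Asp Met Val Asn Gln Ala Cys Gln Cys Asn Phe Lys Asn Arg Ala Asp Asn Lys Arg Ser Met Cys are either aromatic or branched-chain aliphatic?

5

Aromatic: F, W, Y. Branched-chain aliphatic: I, L, V.
Aromatic residues here: Phe1, Tyr3, Phe16 (3).
Branched-chain aliphatic residues here: Leu4, Val8 (2).
The two groups share no amino acid, so total = 3 + 2 = 5.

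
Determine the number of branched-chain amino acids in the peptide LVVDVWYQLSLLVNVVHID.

The BCAAs are Val, Leu, and Ile — aliphatic side chains with a branch point.
Matching residues: L1, V2, V3, V5, L9, L11, L12, V13, V15, V16, I18.

11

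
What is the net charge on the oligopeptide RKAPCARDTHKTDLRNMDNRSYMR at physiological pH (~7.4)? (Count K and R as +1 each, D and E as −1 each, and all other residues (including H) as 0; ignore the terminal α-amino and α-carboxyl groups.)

+4

Positive (K, R): R1, K2, R7, K11, R15, R20, R24 → +7.
Negative (D, E): D8, D13, D18 → −3.
Net charge = (+7) + (−3) = +4.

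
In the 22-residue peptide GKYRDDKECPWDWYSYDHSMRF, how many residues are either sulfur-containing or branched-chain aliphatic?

2

Sulfur-containing: C, M. Branched-chain aliphatic: I, L, V.
Sulfur-containing residues here: C9, M20 (2).
Branched-chain aliphatic residues here: none (0).
The two groups share no amino acid, so total = 2 + 0 = 2.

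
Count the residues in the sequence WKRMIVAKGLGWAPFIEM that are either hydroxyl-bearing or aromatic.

3

Hydroxyl-bearing: S, T, Y. Aromatic: F, W, Y.
Hydroxyl-bearing residues here: none (0).
Aromatic residues here: W1, W12, F15 (3).
(Y belongs to both groups, but none appear in this sequence.) Total = 0 + 3 = 3.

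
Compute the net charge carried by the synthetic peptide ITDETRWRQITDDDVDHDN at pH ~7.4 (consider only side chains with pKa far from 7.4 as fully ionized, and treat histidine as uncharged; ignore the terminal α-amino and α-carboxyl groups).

The side chains ionized at physiological pH are Lys/Arg (+1) and Asp/Glu (−1); with His treated as neutral, nothing else contributes.
Positive (K, R): R6, R8 → +2.
Negative (D, E): D3, E4, D12, D13, D14, D16, D18 → −7.
Net charge = (+2) + (−7) = −5.

-5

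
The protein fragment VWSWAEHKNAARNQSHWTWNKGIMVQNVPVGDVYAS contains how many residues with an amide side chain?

6

Only N (asparagine) and Q (glutamine) carry a side-chain carboxamide.
Matching residues: N9, N13, Q14, N20, Q26, N27.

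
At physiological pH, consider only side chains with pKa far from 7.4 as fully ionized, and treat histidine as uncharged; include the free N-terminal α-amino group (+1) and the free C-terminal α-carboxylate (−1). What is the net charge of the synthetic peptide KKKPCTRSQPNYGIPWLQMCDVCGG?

At pH ~7.4 the Lys and Arg side chains are protonated (+1), the Asp and Glu side chains are deprotonated (−1), and with His taken as neutral all other side chains carry no charge.
Positive (K, R): K1, K2, K3, R7 → +4.
Negative (D, E): D21 → −1.
The N-terminus (+1) and C-terminus (−1) cancel.
Net charge = (+4) + (−1) = +3.

+3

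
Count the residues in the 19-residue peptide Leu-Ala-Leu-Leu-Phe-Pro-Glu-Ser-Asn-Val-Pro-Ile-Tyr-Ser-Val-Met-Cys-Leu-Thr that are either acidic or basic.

1

Acidic: D, E. Basic: H, K, R.
Acidic residues here: Glu7 (1).
Basic residues here: none (0).
The two groups share no amino acid, so total = 1 + 0 = 1.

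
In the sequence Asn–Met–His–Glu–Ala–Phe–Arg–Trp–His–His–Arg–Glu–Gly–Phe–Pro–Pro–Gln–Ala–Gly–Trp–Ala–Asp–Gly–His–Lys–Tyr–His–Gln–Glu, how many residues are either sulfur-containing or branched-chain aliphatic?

Sulfur-containing: C, M. Branched-chain aliphatic: I, L, V.
Sulfur-containing residues here: Met2 (1).
Branched-chain aliphatic residues here: none (0).
The two groups share no amino acid, so total = 1 + 0 = 1.

1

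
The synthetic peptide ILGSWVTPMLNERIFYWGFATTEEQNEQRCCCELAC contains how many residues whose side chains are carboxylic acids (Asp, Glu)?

5

Matching residues: E12, E23, E24, E27, E33.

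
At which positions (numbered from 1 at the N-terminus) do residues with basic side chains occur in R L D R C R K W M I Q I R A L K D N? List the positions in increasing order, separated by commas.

1, 4, 6, 7, 13, 16

Lysine (K), arginine (R), and histidine (H) have basic, nitrogen-containing side chains.
Matching residues: R1, R4, R6, K7, R13, K16.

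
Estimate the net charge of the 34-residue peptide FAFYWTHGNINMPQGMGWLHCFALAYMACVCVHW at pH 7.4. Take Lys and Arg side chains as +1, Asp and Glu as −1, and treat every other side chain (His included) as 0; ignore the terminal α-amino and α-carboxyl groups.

Positive (K, R): none → +0.
Negative (D, E): none → −0.
Net charge = (+0) + (−0) = 0.

0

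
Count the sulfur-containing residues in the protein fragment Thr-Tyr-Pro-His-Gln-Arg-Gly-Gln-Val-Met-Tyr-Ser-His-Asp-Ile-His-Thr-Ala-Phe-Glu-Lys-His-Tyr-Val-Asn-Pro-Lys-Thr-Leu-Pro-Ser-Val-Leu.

1

Cysteine (C, thiol) and methionine (M, thioether) are the two sulfur-containing amino acids.
Matching residues: Met10.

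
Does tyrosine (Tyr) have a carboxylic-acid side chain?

Aspartate (D) and glutamate (E) have carboxylic-acid side chains and are the acidic amino acids.
Tyrosine is not in this group.

No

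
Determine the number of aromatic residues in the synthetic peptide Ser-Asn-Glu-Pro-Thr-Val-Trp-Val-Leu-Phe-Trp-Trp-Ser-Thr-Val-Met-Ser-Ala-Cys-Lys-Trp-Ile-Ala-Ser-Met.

5

The aromatic amino acids are Phe (F, benzyl), Trp (W, indole), and Tyr (Y, phenol).
Matching residues: Trp7, Phe10, Trp11, Trp12, Trp21.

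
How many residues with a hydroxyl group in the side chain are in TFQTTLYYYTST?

The –OH-bearing residues are Ser, Thr (aliphatic alcohols), and Tyr (phenol).
Matching residues: T1, T4, T5, Y7, Y8, Y9, T10, S11, T12.

9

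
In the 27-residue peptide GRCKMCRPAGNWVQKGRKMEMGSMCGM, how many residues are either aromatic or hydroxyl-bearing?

2

Aromatic: F, W, Y. Hydroxyl-bearing: S, T, Y.
Aromatic residues here: W12 (1).
Hydroxyl-bearing residues here: S23 (1).
(Y belongs to both groups, but none appear in this sequence.) Total = 1 + 1 = 2.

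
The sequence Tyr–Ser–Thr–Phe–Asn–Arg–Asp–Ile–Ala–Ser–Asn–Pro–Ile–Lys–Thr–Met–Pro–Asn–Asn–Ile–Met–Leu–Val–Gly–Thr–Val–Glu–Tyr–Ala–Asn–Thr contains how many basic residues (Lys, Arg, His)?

Matching residues: Arg6, Lys14.

2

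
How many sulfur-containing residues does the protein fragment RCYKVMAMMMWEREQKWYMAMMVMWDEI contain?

9

Cysteine (C, thiol) and methionine (M, thioether) are the two sulfur-containing amino acids.
Matching residues: C2, M6, M8, M9, M10, M19, M21, M22, M24.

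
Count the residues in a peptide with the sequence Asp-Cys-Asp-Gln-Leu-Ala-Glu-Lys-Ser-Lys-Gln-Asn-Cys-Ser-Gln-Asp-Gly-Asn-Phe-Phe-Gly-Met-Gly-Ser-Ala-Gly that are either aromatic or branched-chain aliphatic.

3

Aromatic: F, W, Y. Branched-chain aliphatic: I, L, V.
Aromatic residues here: Phe19, Phe20 (2).
Branched-chain aliphatic residues here: Leu5 (1).
The two groups share no amino acid, so total = 2 + 1 = 3.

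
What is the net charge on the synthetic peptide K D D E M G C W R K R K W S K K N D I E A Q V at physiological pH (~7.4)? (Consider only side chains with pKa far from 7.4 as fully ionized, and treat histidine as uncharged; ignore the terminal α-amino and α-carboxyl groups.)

+2

Near pH 7.4, K and R contribute +1 each, D and E contribute −1 each, and every other side chain (His included, as stated) is uncharged.
Positive (K, R): K1, R9, K10, R11, K12, K15, K16 → +7.
Negative (D, E): D2, D3, E4, D18, E20 → −5.
Net charge = (+7) + (−5) = +2.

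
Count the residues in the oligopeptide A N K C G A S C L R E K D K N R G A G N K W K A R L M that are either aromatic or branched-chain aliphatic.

Aromatic: F, W, Y. Branched-chain aliphatic: I, L, V.
Aromatic residues here: W22 (1).
Branched-chain aliphatic residues here: L9, L26 (2).
The two groups share no amino acid, so total = 1 + 2 = 3.

3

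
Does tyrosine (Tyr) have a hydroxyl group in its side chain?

Yes

Serine (S), threonine (T), and tyrosine (Y) each carry a hydroxyl group on the side chain.
Tyrosine is in this group.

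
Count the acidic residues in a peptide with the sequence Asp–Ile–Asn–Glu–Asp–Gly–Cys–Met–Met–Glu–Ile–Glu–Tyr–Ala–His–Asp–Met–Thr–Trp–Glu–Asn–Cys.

7

Aspartate (D) and glutamate (E) have carboxylic-acid side chains and are the acidic amino acids.
Matching residues: Asp1, Glu4, Asp5, Glu10, Glu12, Asp16, Glu20.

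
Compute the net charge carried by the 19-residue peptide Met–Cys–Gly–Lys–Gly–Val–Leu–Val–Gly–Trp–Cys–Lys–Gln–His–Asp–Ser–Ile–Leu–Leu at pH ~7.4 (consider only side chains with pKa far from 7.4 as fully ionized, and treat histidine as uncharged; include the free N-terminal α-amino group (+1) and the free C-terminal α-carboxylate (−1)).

+1

At pH ~7.4 the Lys and Arg side chains are protonated (+1), the Asp and Glu side chains are deprotonated (−1), and with His taken as neutral all other side chains carry no charge.
Positive (K, R): Lys4, Lys12 → +2.
Negative (D, E): Asp15 → −1.
The N-terminus (+1) and C-terminus (−1) cancel.
Net charge = (+2) + (−1) = +1.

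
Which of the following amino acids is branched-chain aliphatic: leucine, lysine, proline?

leucine

The BCAAs are Val, Leu, and Ile — aliphatic side chains with a branch point.
Of the listed options, only leucine belongs to this group.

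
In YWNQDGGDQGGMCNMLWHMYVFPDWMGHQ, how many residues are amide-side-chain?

5

The amide-side-chain residues are Asn (N) and Gln (Q).
Matching residues: N3, Q4, Q9, N14, Q29.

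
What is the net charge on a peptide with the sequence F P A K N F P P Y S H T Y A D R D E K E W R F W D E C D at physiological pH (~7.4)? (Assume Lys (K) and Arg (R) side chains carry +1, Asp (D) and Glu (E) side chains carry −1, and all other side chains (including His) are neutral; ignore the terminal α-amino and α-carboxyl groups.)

Positive (K, R): K4, R16, K19, R22 → +4.
Negative (D, E): D15, D17, E18, E20, D25, E26, D28 → −7.
Net charge = (+4) + (−7) = −3.

-3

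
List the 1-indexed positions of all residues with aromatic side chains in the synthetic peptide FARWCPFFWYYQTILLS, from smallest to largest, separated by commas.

1, 4, 7, 8, 9, 10, 11

F, W, and Y each carry an aromatic ring on the side chain.
Matching residues: F1, W4, F7, F8, W9, Y10, Y11.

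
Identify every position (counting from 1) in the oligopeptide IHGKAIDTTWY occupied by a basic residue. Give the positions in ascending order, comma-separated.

Matching residues: H2, K4.

2, 4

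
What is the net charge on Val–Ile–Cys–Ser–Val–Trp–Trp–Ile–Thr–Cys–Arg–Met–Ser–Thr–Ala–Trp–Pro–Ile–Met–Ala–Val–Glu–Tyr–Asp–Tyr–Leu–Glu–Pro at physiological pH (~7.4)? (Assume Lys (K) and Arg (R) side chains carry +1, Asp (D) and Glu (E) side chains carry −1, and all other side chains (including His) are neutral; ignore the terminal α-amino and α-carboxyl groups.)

-2

Positive (K, R): Arg11 → +1.
Negative (D, E): Glu22, Asp24, Glu27 → −3.
Net charge = (+1) + (−3) = −2.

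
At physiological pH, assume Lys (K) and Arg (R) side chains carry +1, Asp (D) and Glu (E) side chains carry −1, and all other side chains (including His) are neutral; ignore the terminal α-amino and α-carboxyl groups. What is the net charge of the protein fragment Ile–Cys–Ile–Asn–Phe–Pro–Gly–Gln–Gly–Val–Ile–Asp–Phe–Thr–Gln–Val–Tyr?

Positive (K, R): none → +0.
Negative (D, E): Asp12 → −1.
Net charge = (+0) + (−1) = −1.

-1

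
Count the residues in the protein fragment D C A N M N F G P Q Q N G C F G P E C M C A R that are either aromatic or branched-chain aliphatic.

2

Aromatic: F, W, Y. Branched-chain aliphatic: I, L, V.
Aromatic residues here: F7, F15 (2).
Branched-chain aliphatic residues here: none (0).
The two groups share no amino acid, so total = 2 + 0 = 2.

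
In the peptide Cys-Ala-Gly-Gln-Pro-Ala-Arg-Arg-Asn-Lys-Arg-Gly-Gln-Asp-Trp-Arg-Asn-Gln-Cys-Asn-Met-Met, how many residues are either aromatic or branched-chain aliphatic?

1

Aromatic: F, W, Y. Branched-chain aliphatic: I, L, V.
Aromatic residues here: Trp15 (1).
Branched-chain aliphatic residues here: none (0).
The two groups share no amino acid, so total = 1 + 0 = 1.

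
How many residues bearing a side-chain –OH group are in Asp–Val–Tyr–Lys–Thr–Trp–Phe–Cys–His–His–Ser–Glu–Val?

3

Serine (S), threonine (T), and tyrosine (Y) each carry a hydroxyl group on the side chain.
Matching residues: Tyr3, Thr5, Ser11.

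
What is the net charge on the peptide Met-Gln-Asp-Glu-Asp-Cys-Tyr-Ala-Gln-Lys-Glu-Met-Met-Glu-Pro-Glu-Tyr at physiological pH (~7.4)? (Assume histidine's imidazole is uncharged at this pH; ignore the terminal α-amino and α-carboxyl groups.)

The side chains ionized at physiological pH are Lys/Arg (+1) and Asp/Glu (−1); with His treated as neutral, nothing else contributes.
Positive (K, R): Lys10 → +1.
Negative (D, E): Asp3, Glu4, Asp5, Glu11, Glu14, Glu16 → −6.
Net charge = (+1) + (−6) = −5.

-5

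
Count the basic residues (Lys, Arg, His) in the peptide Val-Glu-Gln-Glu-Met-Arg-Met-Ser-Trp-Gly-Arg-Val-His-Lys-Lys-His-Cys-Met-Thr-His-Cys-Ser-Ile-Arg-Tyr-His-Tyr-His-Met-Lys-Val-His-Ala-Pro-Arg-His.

14

Matching residues: Arg6, Arg11, His13, Lys14, Lys15, His16, His20, Arg24, His26, His28, Lys30, His32, Arg35, His36.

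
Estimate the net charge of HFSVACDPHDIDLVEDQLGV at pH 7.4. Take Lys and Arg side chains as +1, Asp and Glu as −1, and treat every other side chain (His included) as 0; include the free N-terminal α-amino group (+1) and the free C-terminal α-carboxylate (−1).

-5

Positive (K, R): none → +0.
Negative (D, E): D7, D10, D12, E15, D16 → −5.
The N-terminus (+1) and C-terminus (−1) cancel.
Net charge = (+0) + (−5) = −5.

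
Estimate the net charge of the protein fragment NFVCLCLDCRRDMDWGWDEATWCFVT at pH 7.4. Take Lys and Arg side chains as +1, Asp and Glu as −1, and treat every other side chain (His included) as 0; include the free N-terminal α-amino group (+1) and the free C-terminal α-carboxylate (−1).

-3

Positive (K, R): R10, R11 → +2.
Negative (D, E): D8, D12, D14, D18, E19 → −5.
The N-terminus (+1) and C-terminus (−1) cancel.
Net charge = (+2) + (−5) = −3.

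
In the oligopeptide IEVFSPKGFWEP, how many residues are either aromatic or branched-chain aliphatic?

5

Aromatic: F, W, Y. Branched-chain aliphatic: I, L, V.
Aromatic residues here: F4, F9, W10 (3).
Branched-chain aliphatic residues here: I1, V3 (2).
The two groups share no amino acid, so total = 3 + 2 = 5.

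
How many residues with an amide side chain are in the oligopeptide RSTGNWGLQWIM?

Asparagine (N) and glutamine (Q) have uncharged amide side chains.
Matching residues: N5, Q9.

2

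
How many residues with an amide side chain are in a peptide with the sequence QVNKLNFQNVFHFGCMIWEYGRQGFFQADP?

7

Only N (asparagine) and Q (glutamine) carry a side-chain carboxamide.
Matching residues: Q1, N3, N6, Q8, N9, Q23, Q27.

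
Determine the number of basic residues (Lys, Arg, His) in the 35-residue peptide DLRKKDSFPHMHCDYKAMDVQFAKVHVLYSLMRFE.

9

Matching residues: R3, K4, K5, H10, H12, K16, K24, H26, R33.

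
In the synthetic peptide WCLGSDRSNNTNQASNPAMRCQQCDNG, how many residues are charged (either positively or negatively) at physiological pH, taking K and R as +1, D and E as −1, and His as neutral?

Charged side chains at pH ~7.4: K, R (positive); D, E (negative).
Matching residues: D6, R7, R20, D25.

4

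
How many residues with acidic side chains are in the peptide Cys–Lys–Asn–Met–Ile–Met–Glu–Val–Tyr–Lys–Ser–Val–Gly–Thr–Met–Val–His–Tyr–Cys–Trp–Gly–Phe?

1

Only D (aspartate) and E (glutamate) carry a side-chain carboxylic acid.
Matching residues: Glu7.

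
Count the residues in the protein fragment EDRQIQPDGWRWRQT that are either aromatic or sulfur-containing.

Aromatic: F, W, Y. Sulfur-containing: C, M.
Aromatic residues here: W10, W12 (2).
Sulfur-containing residues here: none (0).
The two groups share no amino acid, so total = 2 + 0 = 2.

2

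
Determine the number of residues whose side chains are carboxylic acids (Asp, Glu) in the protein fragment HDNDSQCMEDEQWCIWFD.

Matching residues: D2, D4, E9, D10, E11, D18.

6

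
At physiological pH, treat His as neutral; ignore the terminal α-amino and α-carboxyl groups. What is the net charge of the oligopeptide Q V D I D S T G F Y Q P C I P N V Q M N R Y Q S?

Near pH 7.4, K and R contribute +1 each, D and E contribute −1 each, and every other side chain (His included, as stated) is uncharged.
Positive (K, R): R21 → +1.
Negative (D, E): D3, D5 → −2.
Net charge = (+1) + (−2) = −1.

-1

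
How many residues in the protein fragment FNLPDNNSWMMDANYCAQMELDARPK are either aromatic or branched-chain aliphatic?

5

Aromatic: F, W, Y. Branched-chain aliphatic: I, L, V.
Aromatic residues here: F1, W9, Y15 (3).
Branched-chain aliphatic residues here: L3, L21 (2).
The two groups share no amino acid, so total = 3 + 2 = 5.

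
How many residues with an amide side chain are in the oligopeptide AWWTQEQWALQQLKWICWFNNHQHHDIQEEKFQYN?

10

The amide-side-chain residues are Asn (N) and Gln (Q).
Matching residues: Q5, Q7, Q11, Q12, N20, N21, Q23, Q28, Q33, N35.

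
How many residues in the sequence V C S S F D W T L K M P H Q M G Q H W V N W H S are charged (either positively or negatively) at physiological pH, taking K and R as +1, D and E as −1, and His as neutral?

Charged side chains at pH ~7.4: K, R (positive); D, E (negative).
Matching residues: D6, K10.

2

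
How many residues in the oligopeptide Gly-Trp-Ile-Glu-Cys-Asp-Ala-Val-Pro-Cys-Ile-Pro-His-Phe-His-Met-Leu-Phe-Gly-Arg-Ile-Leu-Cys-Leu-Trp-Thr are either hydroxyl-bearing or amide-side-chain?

Hydroxyl-bearing: S, T, Y. Amide-side-chain: N, Q.
Hydroxyl-bearing residues here: Thr26 (1).
Amide-side-chain residues here: none (0).
The two groups share no amino acid, so total = 1 + 0 = 1.

1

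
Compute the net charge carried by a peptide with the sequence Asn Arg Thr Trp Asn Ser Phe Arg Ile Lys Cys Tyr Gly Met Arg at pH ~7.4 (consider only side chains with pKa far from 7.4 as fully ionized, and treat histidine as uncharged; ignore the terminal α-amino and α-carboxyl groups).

+4

The side chains ionized at physiological pH are Lys/Arg (+1) and Asp/Glu (−1); with His treated as neutral, nothing else contributes.
Positive (K, R): Arg2, Arg8, Lys10, Arg15 → +4.
Negative (D, E): none → −0.
Net charge = (+4) + (−0) = +4.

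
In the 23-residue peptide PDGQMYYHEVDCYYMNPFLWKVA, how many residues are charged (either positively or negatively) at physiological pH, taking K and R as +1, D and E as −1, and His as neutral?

Charged side chains at pH ~7.4: K, R (positive); D, E (negative).
Matching residues: D2, E9, D11, K21.

4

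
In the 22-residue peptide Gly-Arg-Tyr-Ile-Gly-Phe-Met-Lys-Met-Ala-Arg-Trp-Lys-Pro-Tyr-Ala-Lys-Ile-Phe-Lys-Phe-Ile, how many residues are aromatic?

Phenylalanine (F), tryptophan (W), and tyrosine (Y) have aromatic ring side chains.
Matching residues: Tyr3, Phe6, Trp12, Tyr15, Phe19, Phe21.

6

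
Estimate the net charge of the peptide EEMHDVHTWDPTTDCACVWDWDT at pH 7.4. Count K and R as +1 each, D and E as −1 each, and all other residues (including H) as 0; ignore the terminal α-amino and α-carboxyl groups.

Positive (K, R): none → +0.
Negative (D, E): E1, E2, D5, D10, D14, D20, D22 → −7.
Net charge = (+0) + (−7) = −7.

-7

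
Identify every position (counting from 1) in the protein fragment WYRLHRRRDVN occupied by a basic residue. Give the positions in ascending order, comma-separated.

3, 5, 6, 7, 8

The basic amino acids are Lys (K), Arg (R), and His (H).
Matching residues: R3, H5, R6, R7, R8.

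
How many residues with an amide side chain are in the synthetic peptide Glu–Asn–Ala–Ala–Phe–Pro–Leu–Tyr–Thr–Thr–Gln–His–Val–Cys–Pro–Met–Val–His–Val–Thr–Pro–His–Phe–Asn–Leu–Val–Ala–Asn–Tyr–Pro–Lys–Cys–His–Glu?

4

Only N (asparagine) and Q (glutamine) carry a side-chain carboxamide.
Matching residues: Asn2, Gln11, Asn24, Asn28.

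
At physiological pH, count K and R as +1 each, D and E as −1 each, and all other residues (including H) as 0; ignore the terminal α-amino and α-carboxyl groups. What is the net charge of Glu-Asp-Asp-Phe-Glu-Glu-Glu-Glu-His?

Positive (K, R): none → +0.
Negative (D, E): Glu1, Asp2, Asp3, Glu5, Glu6, Glu7, Glu8 → −7.
Net charge = (+0) + (−7) = −7.

-7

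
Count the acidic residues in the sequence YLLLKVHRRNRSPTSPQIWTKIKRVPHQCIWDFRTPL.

The acidic residues are Asp (D) and Glu (E), whose side chains end in a carboxylate group.
Matching residues: D32.

1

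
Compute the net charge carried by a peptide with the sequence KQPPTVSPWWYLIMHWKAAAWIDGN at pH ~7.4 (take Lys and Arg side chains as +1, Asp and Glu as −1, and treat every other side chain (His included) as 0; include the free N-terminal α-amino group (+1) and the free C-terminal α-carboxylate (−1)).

+1

Positive (K, R): K1, K17 → +2.
Negative (D, E): D23 → −1.
The N-terminus (+1) and C-terminus (−1) cancel.
Net charge = (+2) + (−1) = +1.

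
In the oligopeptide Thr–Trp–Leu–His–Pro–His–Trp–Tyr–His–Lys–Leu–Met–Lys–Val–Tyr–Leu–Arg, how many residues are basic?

K, R, and H are the three residues with basic side chains (ε-amine, guanidinium, and imidazole respectively).
Matching residues: His4, His6, His9, Lys10, Lys13, Arg17.

6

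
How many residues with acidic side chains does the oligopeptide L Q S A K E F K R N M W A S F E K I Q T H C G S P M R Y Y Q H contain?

Aspartate (D) and glutamate (E) have carboxylic-acid side chains and are the acidic amino acids.
Matching residues: E6, E16.

2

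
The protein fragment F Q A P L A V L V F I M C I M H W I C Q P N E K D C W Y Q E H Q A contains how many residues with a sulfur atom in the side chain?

5

Cysteine (C, thiol) and methionine (M, thioether) are the two sulfur-containing amino acids.
Matching residues: M12, C13, M15, C19, C26.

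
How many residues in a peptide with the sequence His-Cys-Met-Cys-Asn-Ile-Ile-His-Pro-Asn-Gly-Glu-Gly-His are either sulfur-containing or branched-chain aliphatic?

Sulfur-containing: C, M. Branched-chain aliphatic: I, L, V.
Sulfur-containing residues here: Cys2, Met3, Cys4 (3).
Branched-chain aliphatic residues here: Ile6, Ile7 (2).
The two groups share no amino acid, so total = 3 + 2 = 5.

5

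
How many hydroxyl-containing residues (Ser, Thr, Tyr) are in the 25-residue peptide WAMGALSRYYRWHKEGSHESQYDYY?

8

Matching residues: S7, Y9, Y10, S17, S20, Y22, Y24, Y25.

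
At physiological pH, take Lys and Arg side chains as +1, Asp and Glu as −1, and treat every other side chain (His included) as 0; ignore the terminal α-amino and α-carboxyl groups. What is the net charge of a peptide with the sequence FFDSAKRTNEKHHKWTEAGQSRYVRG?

Positive (K, R): K6, R7, K11, K14, R22, R25 → +6.
Negative (D, E): D3, E10, E17 → −3.
Net charge = (+6) + (−3) = +3.

+3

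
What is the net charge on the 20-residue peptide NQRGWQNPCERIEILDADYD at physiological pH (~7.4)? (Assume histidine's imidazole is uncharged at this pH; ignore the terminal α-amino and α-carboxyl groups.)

Near pH 7.4, K and R contribute +1 each, D and E contribute −1 each, and every other side chain (His included, as stated) is uncharged.
Positive (K, R): R3, R11 → +2.
Negative (D, E): E10, E13, D16, D18, D20 → −5.
Net charge = (+2) + (−5) = −3.

-3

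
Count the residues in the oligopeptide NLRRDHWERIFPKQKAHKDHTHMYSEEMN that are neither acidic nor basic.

Acidic: D, E. Basic: K, R, H. All other residues are neither.
Matching residues: N1, L2, W7, I10, F11, P12, Q14, A16, T21, M23, Y24, S25, M28, N29.

14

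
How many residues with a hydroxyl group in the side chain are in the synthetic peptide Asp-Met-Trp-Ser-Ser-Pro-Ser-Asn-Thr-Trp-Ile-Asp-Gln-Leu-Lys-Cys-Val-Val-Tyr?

Serine (S), threonine (T), and tyrosine (Y) each carry a hydroxyl group on the side chain.
Matching residues: Ser4, Ser5, Ser7, Thr9, Tyr19.

5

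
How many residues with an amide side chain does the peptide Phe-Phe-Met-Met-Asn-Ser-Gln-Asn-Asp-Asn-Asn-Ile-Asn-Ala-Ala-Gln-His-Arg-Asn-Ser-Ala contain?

8

Only N (asparagine) and Q (glutamine) carry a side-chain carboxamide.
Matching residues: Asn5, Gln7, Asn8, Asn10, Asn11, Asn13, Gln16, Asn19.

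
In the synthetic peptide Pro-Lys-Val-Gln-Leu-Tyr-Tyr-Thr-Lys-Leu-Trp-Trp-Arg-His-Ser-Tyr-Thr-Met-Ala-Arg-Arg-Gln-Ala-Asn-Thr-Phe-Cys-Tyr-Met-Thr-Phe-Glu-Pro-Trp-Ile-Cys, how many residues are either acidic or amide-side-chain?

4

Acidic: D, E. Amide-side-chain: N, Q.
Acidic residues here: Glu32 (1).
Amide-side-chain residues here: Gln4, Gln22, Asn24 (3).
The two groups share no amino acid, so total = 1 + 3 = 4.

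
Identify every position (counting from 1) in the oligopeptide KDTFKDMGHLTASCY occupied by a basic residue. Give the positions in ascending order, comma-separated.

1, 5, 9

K, R, and H are the three residues with basic side chains (ε-amine, guanidinium, and imidazole respectively).
Matching residues: K1, K5, H9.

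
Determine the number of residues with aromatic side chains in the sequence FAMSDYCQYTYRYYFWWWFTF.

F, W, and Y each carry an aromatic ring on the side chain.
Matching residues: F1, Y6, Y9, Y11, Y13, Y14, F15, W16, W17, W18, F19, F21.

12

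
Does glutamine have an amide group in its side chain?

The amide-side-chain residues are Asn (N) and Gln (Q).
Glutamine is in this group.

Yes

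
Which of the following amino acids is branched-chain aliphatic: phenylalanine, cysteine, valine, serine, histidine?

valine

The BCAAs are Val, Leu, and Ile — aliphatic side chains with a branch point.
Of the listed options, only valine belongs to this group.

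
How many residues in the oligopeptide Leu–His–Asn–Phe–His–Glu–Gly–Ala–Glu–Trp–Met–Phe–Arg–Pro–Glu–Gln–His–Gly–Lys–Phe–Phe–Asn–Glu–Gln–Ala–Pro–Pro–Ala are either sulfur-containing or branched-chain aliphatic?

2

Sulfur-containing: C, M. Branched-chain aliphatic: I, L, V.
Sulfur-containing residues here: Met11 (1).
Branched-chain aliphatic residues here: Leu1 (1).
The two groups share no amino acid, so total = 1 + 1 = 2.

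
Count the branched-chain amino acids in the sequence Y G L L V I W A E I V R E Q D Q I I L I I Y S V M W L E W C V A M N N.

The BCAAs are Val, Leu, and Ile — aliphatic side chains with a branch point.
Matching residues: L3, L4, V5, I6, I10, V11, I17, I18, L19, I20, I21, V24, L27, V31.

14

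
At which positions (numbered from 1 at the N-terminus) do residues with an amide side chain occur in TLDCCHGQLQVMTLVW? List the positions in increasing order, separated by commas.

The amide-side-chain residues are Asn (N) and Gln (Q).
Matching residues: Q8, Q10.

8, 10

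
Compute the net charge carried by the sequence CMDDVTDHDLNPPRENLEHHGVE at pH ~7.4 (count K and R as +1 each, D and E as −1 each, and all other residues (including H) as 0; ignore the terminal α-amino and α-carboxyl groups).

-6

Positive (K, R): R14 → +1.
Negative (D, E): D3, D4, D7, D9, E15, E18, E23 → −7.
Net charge = (+1) + (−7) = −6.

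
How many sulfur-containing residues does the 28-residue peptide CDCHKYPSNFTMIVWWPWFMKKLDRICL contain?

Only Cys (C) and Met (M) have a sulfur atom in the side chain.
Matching residues: C1, C3, M12, M20, C27.

5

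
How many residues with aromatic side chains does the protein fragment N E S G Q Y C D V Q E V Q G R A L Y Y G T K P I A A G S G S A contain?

Phenylalanine (F), tryptophan (W), and tyrosine (Y) have aromatic ring side chains.
Matching residues: Y6, Y18, Y19.

3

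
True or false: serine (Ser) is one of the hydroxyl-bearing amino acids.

Serine (S), threonine (T), and tyrosine (Y) each carry a hydroxyl group on the side chain.
Serine is in this group.

True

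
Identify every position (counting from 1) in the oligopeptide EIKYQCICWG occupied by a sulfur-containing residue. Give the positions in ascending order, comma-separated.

Cysteine (C, thiol) and methionine (M, thioether) are the two sulfur-containing amino acids.
Matching residues: C6, C8.

6, 8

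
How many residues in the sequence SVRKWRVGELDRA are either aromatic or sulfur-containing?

Aromatic: F, W, Y. Sulfur-containing: C, M.
Aromatic residues here: W5 (1).
Sulfur-containing residues here: none (0).
The two groups share no amino acid, so total = 1 + 0 = 1.

1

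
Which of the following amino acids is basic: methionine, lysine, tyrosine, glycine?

lysine

The basic amino acids are Lys (K), Arg (R), and His (H).
Of the listed options, only lysine belongs to this group.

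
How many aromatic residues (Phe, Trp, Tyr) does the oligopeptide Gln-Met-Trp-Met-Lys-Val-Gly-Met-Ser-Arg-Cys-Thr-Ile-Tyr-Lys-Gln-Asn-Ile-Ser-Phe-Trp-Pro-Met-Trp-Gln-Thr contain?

Matching residues: Trp3, Tyr14, Phe20, Trp21, Trp24.

5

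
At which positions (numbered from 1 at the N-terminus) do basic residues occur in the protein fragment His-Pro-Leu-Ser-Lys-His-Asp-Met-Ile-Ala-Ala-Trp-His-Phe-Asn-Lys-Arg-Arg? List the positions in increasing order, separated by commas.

1, 5, 6, 13, 16, 17, 18

K, R, and H are the three residues with basic side chains (ε-amine, guanidinium, and imidazole respectively).
Matching residues: His1, Lys5, His6, His13, Lys16, Arg17, Arg18.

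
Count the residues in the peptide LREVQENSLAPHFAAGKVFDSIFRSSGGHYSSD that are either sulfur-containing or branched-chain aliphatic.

Sulfur-containing: C, M. Branched-chain aliphatic: I, L, V.
Sulfur-containing residues here: none (0).
Branched-chain aliphatic residues here: L1, V4, L9, V18, I22 (5).
The two groups share no amino acid, so total = 0 + 5 = 5.

5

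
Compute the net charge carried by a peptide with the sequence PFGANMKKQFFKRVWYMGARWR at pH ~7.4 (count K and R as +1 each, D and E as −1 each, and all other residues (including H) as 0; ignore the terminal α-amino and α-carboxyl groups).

+6

Positive (K, R): K7, K8, K12, R13, R20, R22 → +6.
Negative (D, E): none → −0.
Net charge = (+6) + (−0) = +6.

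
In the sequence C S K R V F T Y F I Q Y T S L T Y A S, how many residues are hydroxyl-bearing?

9

S, T, and Y are the three residues with a side-chain hydroxyl.
Matching residues: S2, T7, Y8, Y12, T13, S14, T16, Y17, S19.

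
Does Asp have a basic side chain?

K, R, and H are the three residues with basic side chains (ε-amine, guanidinium, and imidazole respectively).
Aspartate is not in this group.

No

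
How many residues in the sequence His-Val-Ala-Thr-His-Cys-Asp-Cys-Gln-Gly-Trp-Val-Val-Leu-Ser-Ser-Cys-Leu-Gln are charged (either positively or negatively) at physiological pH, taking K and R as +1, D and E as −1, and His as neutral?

1

Charged side chains at pH ~7.4: K, R (positive); D, E (negative).
Matching residues: Asp7.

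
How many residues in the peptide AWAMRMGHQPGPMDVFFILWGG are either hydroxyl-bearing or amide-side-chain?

Hydroxyl-bearing: S, T, Y. Amide-side-chain: N, Q.
Hydroxyl-bearing residues here: none (0).
Amide-side-chain residues here: Q9 (1).
The two groups share no amino acid, so total = 0 + 1 = 1.

1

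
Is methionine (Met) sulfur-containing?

Cysteine (C, thiol) and methionine (M, thioether) are the two sulfur-containing amino acids.
Methionine is in this group.

Yes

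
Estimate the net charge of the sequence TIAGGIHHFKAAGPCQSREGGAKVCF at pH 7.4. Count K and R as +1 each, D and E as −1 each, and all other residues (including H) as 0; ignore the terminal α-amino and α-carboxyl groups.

+2

Positive (K, R): K10, R18, K23 → +3.
Negative (D, E): E19 → −1.
Net charge = (+3) + (−1) = +2.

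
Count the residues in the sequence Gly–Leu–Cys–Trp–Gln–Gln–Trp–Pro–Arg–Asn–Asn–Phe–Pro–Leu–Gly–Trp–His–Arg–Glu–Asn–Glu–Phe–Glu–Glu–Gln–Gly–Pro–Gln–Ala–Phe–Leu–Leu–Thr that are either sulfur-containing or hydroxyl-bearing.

Sulfur-containing: C, M. Hydroxyl-bearing: S, T, Y.
Sulfur-containing residues here: Cys3 (1).
Hydroxyl-bearing residues here: Thr33 (1).
The two groups share no amino acid, so total = 1 + 1 = 2.

2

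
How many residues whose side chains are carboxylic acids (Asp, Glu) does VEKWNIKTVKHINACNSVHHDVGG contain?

2

Matching residues: E2, D21.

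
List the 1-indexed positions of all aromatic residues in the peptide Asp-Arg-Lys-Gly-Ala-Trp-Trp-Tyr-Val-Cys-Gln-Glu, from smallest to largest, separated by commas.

6, 7, 8

Phenylalanine (F), tryptophan (W), and tyrosine (Y) have aromatic ring side chains.
Matching residues: Trp6, Trp7, Tyr8.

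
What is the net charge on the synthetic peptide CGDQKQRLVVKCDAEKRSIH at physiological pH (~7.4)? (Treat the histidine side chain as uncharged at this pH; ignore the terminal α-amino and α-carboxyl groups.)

+2

At pH ~7.4 the Lys and Arg side chains are protonated (+1), the Asp and Glu side chains are deprotonated (−1), and with His taken as neutral all other side chains carry no charge.
Positive (K, R): K5, R7, K11, K16, R17 → +5.
Negative (D, E): D3, D13, E15 → −3.
Net charge = (+5) + (−3) = +2.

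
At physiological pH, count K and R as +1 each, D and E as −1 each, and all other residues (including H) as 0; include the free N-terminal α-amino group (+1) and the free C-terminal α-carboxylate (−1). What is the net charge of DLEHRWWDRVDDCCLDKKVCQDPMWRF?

-2

Positive (K, R): R5, R9, K17, K18, R26 → +5.
Negative (D, E): D1, E3, D8, D11, D12, D16, D22 → −7.
The N-terminus (+1) and C-terminus (−1) cancel.
Net charge = (+5) + (−7) = −2.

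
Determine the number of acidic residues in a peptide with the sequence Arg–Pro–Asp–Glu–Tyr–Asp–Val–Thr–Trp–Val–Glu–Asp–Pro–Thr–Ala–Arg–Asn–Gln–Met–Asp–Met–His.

6

Only D (aspartate) and E (glutamate) carry a side-chain carboxylic acid.
Matching residues: Asp3, Glu4, Asp6, Glu11, Asp12, Asp20.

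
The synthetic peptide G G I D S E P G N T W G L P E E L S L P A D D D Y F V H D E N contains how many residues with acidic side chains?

The acidic residues are Asp (D) and Glu (E), whose side chains end in a carboxylate group.
Matching residues: D4, E6, E15, E16, D22, D23, D24, D29, E30.

9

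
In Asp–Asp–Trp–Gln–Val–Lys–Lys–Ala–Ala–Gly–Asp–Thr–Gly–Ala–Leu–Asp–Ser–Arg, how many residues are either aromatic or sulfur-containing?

Aromatic: F, W, Y. Sulfur-containing: C, M.
Aromatic residues here: Trp3 (1).
Sulfur-containing residues here: none (0).
The two groups share no amino acid, so total = 1 + 0 = 1.

1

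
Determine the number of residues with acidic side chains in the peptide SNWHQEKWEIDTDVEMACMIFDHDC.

Aspartate (D) and glutamate (E) have carboxylic-acid side chains and are the acidic amino acids.
Matching residues: E6, E9, D11, D13, E15, D22, D24.

7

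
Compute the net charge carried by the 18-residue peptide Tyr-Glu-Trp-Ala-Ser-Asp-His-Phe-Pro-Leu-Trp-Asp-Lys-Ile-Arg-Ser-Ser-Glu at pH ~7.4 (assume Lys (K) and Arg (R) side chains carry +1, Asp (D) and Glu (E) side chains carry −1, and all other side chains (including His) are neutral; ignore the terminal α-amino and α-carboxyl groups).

Positive (K, R): Lys13, Arg15 → +2.
Negative (D, E): Glu2, Asp6, Asp12, Glu18 → −4.
Net charge = (+2) + (−4) = −2.

-2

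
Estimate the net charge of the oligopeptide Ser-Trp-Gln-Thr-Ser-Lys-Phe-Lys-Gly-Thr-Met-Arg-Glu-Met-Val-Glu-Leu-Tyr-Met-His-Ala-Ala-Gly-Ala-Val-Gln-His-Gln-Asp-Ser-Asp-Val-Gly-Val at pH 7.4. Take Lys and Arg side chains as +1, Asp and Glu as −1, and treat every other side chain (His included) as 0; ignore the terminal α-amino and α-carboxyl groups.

Positive (K, R): Lys6, Lys8, Arg12 → +3.
Negative (D, E): Glu13, Glu16, Asp29, Asp31 → −4.
Net charge = (+3) + (−4) = −1.

-1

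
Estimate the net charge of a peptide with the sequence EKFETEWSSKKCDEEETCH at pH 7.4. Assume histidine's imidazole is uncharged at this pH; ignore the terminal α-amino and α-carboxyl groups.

-4

Near pH 7.4, K and R contribute +1 each, D and E contribute −1 each, and every other side chain (His included, as stated) is uncharged.
Positive (K, R): K2, K10, K11 → +3.
Negative (D, E): E1, E4, E6, D13, E14, E15, E16 → −7.
Net charge = (+3) + (−7) = −4.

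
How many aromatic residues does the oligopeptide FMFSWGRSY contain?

Phenylalanine (F), tryptophan (W), and tyrosine (Y) have aromatic ring side chains.
Matching residues: F1, F3, W5, Y9.

4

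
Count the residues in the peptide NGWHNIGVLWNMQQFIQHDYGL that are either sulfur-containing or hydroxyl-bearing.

Sulfur-containing: C, M. Hydroxyl-bearing: S, T, Y.
Sulfur-containing residues here: M12 (1).
Hydroxyl-bearing residues here: Y20 (1).
The two groups share no amino acid, so total = 1 + 1 = 2.

2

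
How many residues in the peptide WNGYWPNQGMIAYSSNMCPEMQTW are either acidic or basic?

Acidic: D, E. Basic: H, K, R.
Acidic residues here: E20 (1).
Basic residues here: none (0).
The two groups share no amino acid, so total = 1 + 0 = 1.

1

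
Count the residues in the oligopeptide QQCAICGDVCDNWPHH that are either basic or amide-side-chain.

Basic: H, K, R. Amide-side-chain: N, Q.
Basic residues here: H15, H16 (2).
Amide-side-chain residues here: Q1, Q2, N12 (3).
The two groups share no amino acid, so total = 2 + 3 = 5.

5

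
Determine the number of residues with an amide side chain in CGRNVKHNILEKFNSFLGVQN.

The amide-side-chain residues are Asn (N) and Gln (Q).
Matching residues: N4, N8, N14, Q20, N21.

5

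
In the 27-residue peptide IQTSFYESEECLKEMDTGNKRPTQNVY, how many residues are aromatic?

Phenylalanine (F), tryptophan (W), and tyrosine (Y) have aromatic ring side chains.
Matching residues: F5, Y6, Y27.

3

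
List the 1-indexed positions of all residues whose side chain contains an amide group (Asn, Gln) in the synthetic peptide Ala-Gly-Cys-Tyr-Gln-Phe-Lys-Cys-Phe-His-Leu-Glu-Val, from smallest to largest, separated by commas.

Matching residues: Gln5.

5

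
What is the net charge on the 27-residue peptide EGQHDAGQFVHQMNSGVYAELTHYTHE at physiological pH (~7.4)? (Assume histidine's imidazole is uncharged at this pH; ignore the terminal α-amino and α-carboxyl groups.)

-4

The side chains ionized at physiological pH are Lys/Arg (+1) and Asp/Glu (−1); with His treated as neutral, nothing else contributes.
Positive (K, R): none → +0.
Negative (D, E): E1, D5, E20, E27 → −4.
Net charge = (+0) + (−4) = −4.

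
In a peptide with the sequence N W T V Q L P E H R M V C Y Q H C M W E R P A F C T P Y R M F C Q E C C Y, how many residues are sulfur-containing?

The sulfur-bearing residues are cysteine (–SH) and methionine (–S–CH₃).
Matching residues: M11, C13, C17, M18, C25, M30, C32, C35, C36.

9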